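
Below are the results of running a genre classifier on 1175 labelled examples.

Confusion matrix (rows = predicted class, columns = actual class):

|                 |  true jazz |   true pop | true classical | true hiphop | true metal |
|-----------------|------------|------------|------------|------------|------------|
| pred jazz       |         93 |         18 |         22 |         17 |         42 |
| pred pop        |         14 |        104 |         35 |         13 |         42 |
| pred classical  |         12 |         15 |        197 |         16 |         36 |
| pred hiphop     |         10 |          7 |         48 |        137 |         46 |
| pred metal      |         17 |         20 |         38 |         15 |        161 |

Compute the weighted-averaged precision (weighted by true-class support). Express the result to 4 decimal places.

Per-class precision (TP/(TP+FP)):
  jazz: TP=93, FP=18+22+17+42=99 → 93/192 = 0.48438
  pop: TP=104, FP=14+35+13+42=104 → 104/208 = 0.50000
  classical: TP=197, FP=12+15+16+36=79 → 197/276 = 0.71377
  hiphop: TP=137, FP=10+7+48+46=111 → 137/248 = 0.55242
  metal: TP=161, FP=17+20+38+15=90 → 161/251 = 0.64143
Weighted-precision = Σ (supportᵢ/N)·precisionᵢ with N=1175: (146/1175)·0.48438 + (164/1175)·0.50000 + (340/1175)·0.71377 + (198/1175)·0.55242 + (327/1175)·0.64143 = 0.6081

0.6081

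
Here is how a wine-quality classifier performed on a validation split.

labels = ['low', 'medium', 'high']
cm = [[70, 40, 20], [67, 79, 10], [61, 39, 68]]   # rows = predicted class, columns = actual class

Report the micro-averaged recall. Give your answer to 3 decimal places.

0.478

Micro-averaging pools counts across classes: ΣTP=217, ΣFP=237, ΣFN=237.
Micro-recall = TP/(TP+FN) on pooled counts = 0.478 (equals overall accuracy in single-label multiclass).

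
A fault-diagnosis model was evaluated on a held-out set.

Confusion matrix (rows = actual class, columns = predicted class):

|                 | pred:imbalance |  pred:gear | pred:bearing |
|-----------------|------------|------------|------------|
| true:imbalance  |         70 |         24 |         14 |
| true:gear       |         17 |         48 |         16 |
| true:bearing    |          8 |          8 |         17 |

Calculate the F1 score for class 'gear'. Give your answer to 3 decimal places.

0.596

One-vs-rest for 'gear': TP = diagonal; FP = other classes predicted 'gear'; FN = 'gear' predicted as other.
F1 score = 2·TP/(2·TP+FP+FN).
gear: TP=48, FP=24+8=32, FN=17+16=33 → 96/161 = 0.5963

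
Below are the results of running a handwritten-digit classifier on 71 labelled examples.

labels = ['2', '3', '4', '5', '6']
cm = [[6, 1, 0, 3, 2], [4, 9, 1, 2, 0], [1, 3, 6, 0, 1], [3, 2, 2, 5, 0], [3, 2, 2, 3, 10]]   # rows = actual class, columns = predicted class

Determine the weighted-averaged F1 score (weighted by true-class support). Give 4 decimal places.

0.5157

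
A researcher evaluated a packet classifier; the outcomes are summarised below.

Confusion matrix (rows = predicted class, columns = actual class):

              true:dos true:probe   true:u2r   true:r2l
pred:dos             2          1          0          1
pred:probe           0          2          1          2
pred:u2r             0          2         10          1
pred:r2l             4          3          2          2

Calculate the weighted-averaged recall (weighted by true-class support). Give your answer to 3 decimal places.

0.485

Per-class recall (TP/(TP+FN)):
  dos: TP=2, FN=0+0+4=4 → 2/6 = 0.3333
  probe: TP=2, FN=1+2+3=6 → 2/8 = 0.2500
  u2r: TP=10, FN=0+1+2=3 → 10/13 = 0.7692
  r2l: TP=2, FN=1+2+1=4 → 2/6 = 0.3333
Weighted-recall = Σ (supportᵢ/N)·recallᵢ with N=33: (6/33)·0.3333 + (8/33)·0.2500 + (13/33)·0.7692 + (6/33)·0.3333 = 0.485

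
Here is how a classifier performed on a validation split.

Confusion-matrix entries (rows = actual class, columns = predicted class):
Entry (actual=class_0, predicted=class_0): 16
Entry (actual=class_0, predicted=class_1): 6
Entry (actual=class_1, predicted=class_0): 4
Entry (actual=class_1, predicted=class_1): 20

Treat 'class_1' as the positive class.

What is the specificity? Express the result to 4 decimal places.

0.7273

Specificity = TN/(TN+FP) = 16/(16+6) = 0.7273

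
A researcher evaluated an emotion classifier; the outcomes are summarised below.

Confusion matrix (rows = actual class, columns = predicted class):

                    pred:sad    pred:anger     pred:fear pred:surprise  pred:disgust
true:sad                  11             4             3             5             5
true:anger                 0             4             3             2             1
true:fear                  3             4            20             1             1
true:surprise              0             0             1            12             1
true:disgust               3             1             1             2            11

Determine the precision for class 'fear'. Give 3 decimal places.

Take TP from the diagonal, FP from the rest of the 'fear' prediction marginal, FN from the rest of the 'fear' actual marginal.
precision = TP/(TP+FP).
fear: TP=20, FP=3+3+1+1=8 → 20/28 = 0.7143

0.714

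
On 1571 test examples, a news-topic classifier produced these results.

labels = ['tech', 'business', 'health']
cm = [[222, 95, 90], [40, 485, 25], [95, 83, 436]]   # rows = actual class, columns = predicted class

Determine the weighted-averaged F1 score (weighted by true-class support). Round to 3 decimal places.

0.723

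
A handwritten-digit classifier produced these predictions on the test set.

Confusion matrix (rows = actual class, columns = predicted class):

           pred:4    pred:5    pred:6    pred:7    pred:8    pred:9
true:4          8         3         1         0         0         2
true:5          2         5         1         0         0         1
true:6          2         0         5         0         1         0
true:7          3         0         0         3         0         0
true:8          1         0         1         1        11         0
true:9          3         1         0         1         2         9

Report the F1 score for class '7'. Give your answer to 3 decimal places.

0.545

Treat '7' as positive and all other classes as negative.
F1 score = 2·TP/(2·TP+FP+FN).
7: TP=3, FP=0+0+0+1+1=2, FN=3+0+0+0+0=3 → 6/11 = 0.5455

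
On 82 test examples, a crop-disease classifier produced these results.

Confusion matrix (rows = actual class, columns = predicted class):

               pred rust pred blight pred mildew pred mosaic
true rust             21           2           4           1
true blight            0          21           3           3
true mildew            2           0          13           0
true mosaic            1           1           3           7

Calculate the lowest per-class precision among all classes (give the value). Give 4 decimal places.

Per-class precision (TP/(TP+FP)):
  rust: TP=21, FP=0+2+1=3 → 21/24 = 0.87500
  blight: TP=21, FP=2+0+1=3 → 21/24 = 0.87500
  mildew: TP=13, FP=4+3+3=10 → 13/23 = 0.56522
  mosaic: TP=7, FP=1+3+0=4 → 7/11 = 0.63636
Lowest is class 'mildew' with precision = 0.5652.

0.5652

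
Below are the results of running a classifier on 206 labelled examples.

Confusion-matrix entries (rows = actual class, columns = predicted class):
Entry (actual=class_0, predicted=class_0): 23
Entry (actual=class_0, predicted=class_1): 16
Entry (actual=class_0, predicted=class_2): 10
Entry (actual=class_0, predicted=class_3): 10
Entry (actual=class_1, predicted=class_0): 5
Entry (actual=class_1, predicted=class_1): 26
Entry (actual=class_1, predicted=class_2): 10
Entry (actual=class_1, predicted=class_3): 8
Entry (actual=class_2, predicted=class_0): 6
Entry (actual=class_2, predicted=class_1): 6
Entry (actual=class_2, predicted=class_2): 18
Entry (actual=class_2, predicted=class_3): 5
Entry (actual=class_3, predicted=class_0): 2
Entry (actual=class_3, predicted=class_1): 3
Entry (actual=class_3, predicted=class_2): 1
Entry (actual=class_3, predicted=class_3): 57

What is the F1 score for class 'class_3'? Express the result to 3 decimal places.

0.797

Take TP from the diagonal, FP from the rest of the 'class_3' prediction marginal, FN from the rest of the 'class_3' actual marginal.
F1 score = 2·TP/(2·TP+FP+FN).
class_3: TP=57, FP=10+8+5=23, FN=2+3+1=6 → 114/143 = 0.7972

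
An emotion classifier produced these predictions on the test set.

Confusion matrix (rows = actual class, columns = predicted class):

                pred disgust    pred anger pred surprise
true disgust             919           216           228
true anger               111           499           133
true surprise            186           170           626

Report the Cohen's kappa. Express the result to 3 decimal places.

Observed agreement pₒ = trace/N = 2044/3088 = 0.6619
Expected agreement pₑ = Σ (rowᵢ·colᵢ)/N² = (1363·1216 + 743·885 + 982·987)/3088² = 0.3444
κ = (pₒ − pₑ)/(1 − pₑ) = (0.6619 − 0.3444)/(1 − 0.3444) = 0.484

0.484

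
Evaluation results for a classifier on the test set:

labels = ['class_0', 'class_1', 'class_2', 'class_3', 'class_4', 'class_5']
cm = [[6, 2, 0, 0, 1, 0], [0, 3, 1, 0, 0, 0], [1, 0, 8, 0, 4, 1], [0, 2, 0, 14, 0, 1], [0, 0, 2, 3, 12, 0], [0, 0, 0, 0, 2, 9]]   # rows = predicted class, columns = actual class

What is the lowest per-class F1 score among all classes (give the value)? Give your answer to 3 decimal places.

0.545

Per-class F1 score (2·TP/(2·TP+FP+FN)):
  class_0: TP=6, FP=2+0+0+1+0=3, FN=0+1+0+0+0=1 → 12/16 = 0.7500
  class_1: TP=3, FP=0+1+0+0+0=1, FN=2+0+2+0+0=4 → 6/11 = 0.5455
  class_2: TP=8, FP=1+0+0+4+1=6, FN=0+1+0+2+0=3 → 16/25 = 0.6400
  class_3: TP=14, FP=0+2+0+0+1=3, FN=0+0+0+3+0=3 → 28/34 = 0.8235
  class_4: TP=12, FP=0+0+2+3+0=5, FN=1+0+4+0+2=7 → 24/36 = 0.6667
  class_5: TP=9, FP=0+0+0+0+2=2, FN=0+0+1+1+0=2 → 18/22 = 0.8182
Lowest is class 'class_1' with F1 score = 0.545.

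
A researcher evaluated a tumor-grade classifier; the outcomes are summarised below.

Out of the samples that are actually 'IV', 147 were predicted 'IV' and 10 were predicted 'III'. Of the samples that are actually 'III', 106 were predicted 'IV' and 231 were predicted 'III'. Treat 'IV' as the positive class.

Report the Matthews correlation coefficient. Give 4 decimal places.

MCC = (TP·TN − FP·FN) / √((TP+FP)(TP+FN)(TN+FP)(TN+FN))
Numerator = 147·231 − 106·10 = 32897
Denominator = √(253·157·337·241) = √3226020457 = 56798.0674
MCC = 32897 / 56798.0674 = 0.5792

0.5792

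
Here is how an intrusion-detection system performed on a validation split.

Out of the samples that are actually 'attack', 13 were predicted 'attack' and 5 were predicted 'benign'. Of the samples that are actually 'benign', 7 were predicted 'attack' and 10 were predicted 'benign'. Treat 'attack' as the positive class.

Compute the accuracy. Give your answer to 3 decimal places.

0.657

Accuracy = (TP+TN)/N = (13+10)/35 = 0.657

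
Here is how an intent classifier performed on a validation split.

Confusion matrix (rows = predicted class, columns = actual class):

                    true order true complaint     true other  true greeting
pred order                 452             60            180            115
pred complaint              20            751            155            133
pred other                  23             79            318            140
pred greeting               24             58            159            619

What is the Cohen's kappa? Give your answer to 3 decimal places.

0.532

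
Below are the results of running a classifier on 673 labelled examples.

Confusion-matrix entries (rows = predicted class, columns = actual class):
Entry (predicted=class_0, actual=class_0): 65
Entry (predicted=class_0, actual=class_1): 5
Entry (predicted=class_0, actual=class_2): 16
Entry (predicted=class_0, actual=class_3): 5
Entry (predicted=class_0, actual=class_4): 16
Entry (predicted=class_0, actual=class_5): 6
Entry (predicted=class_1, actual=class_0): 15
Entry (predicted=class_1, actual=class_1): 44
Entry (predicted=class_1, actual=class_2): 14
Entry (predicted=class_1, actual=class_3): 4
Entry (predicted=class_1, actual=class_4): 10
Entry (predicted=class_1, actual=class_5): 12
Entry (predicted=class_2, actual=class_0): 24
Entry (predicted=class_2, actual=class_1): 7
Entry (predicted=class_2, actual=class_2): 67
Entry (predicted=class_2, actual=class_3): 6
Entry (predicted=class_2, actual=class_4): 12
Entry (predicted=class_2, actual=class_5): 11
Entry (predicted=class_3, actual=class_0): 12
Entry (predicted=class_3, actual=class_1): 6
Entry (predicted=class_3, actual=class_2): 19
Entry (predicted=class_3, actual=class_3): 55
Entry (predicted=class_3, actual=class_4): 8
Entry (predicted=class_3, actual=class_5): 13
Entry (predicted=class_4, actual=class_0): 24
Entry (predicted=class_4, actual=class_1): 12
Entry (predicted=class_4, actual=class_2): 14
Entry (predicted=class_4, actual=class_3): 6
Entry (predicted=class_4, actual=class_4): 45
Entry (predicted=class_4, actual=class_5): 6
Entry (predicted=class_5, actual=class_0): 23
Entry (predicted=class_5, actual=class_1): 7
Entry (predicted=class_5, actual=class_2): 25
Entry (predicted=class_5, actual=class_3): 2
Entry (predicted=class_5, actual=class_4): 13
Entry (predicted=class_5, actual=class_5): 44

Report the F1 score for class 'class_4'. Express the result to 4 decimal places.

0.4265

One-vs-rest for 'class_4': TP = diagonal; FP = other classes predicted 'class_4'; FN = 'class_4' predicted as other.
F1 score = 2·TP/(2·TP+FP+FN).
class_4: TP=45, FP=24+12+14+6+6=62, FN=16+10+12+8+13=59 → 90/211 = 0.42654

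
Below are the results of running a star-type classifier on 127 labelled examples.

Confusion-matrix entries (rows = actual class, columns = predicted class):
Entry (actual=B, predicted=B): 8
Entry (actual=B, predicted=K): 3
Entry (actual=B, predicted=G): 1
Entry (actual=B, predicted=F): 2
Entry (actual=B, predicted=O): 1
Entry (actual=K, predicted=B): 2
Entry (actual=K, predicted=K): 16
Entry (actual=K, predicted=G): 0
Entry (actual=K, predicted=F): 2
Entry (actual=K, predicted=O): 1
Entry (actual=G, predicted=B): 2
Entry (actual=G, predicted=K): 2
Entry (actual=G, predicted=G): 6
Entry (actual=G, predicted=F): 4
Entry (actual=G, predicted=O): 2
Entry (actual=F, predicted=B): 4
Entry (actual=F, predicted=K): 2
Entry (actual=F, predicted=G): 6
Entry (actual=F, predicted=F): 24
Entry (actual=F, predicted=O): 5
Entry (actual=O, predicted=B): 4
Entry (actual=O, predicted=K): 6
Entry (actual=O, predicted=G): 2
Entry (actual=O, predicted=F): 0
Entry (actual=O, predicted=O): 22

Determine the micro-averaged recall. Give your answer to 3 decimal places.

0.598

Micro-averaging pools counts across classes: ΣTP=76, ΣFP=51, ΣFN=51.
Micro-recall = TP/(TP+FN) on pooled counts = 0.598 (equals overall accuracy in single-label multiclass).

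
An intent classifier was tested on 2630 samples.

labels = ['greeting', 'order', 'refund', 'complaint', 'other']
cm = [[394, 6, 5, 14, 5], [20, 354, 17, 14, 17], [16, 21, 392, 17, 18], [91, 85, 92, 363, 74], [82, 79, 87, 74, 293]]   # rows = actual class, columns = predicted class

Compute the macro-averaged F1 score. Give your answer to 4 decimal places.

Per-class F1 score (2·TP/(2·TP+FP+FN)):
  greeting: TP=394, FP=20+16+91+82=209, FN=6+5+14+5=30 → 788/1027 = 0.76728
  order: TP=354, FP=6+21+85+79=191, FN=20+17+14+17=68 → 708/967 = 0.73216
  refund: TP=392, FP=5+17+92+87=201, FN=16+21+17+18=72 → 784/1057 = 0.74172
  complaint: TP=363, FP=14+14+17+74=119, FN=91+85+92+74=342 → 726/1187 = 0.61163
  other: TP=293, FP=5+17+18+74=114, FN=82+79+87+74=322 → 586/1022 = 0.57339
Macro-F1 score = mean = (0.76728 + 0.73216 + 0.74172 + 0.61163 + 0.57339) / 5 = 0.6852

0.6852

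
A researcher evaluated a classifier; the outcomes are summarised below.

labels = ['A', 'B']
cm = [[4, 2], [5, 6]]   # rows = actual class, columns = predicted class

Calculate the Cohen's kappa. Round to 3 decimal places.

Observed agreement pₒ = trace/N = 10/17 = 0.5882
Expected agreement pₑ = Σ (rowᵢ·colᵢ)/N² = (6·9 + 11·8)/17² = 0.4913
κ = (pₒ − pₑ)/(1 − pₑ) = (0.5882 − 0.4913)/(1 − 0.4913) = 0.190

0.190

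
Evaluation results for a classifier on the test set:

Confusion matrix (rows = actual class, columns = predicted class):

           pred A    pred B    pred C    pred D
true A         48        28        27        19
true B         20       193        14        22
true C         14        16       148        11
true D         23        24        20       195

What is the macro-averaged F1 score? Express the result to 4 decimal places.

0.6724

Per-class F1 score (2·TP/(2·TP+FP+FN)):
  A: TP=48, FP=20+14+23=57, FN=28+27+19=74 → 96/227 = 0.42291
  B: TP=193, FP=28+16+24=68, FN=20+14+22=56 → 386/510 = 0.75686
  C: TP=148, FP=27+14+20=61, FN=14+16+11=41 → 296/398 = 0.74372
  D: TP=195, FP=19+22+11=52, FN=23+24+20=67 → 390/509 = 0.76621
Macro-F1 score = mean = (0.42291 + 0.75686 + 0.74372 + 0.76621) / 4 = 0.6724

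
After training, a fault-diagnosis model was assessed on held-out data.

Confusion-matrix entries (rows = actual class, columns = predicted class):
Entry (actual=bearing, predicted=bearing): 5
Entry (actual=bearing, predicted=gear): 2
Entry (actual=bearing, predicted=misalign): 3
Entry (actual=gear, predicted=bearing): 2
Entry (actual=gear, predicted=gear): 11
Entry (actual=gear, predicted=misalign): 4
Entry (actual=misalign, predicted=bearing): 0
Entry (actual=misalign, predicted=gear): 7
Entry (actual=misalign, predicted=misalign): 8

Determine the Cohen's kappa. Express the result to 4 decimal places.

Observed agreement pₒ = trace/N = 24/42 = 0.57143
Expected agreement pₑ = Σ (rowᵢ·colᵢ)/N² = (10·7 + 17·20 + 15·15)/42² = 0.35998
κ = (pₒ − pₑ)/(1 − pₑ) = (0.57143 − 0.35998)/(1 − 0.35998) = 0.3304

0.3304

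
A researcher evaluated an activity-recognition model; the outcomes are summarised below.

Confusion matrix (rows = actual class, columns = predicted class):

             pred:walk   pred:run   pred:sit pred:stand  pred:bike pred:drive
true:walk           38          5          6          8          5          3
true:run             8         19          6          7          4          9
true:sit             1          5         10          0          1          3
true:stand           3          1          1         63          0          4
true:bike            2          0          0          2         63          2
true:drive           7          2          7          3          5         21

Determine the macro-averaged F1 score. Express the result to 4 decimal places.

Per-class F1 score (2·TP/(2·TP+FP+FN)):
  walk: TP=38, FP=8+1+3+2+7=21, FN=5+6+8+5+3=27 → 76/124 = 0.61290
  run: TP=19, FP=5+5+1+0+2=13, FN=8+6+7+4+9=34 → 38/85 = 0.44706
  sit: TP=10, FP=6+6+1+0+7=20, FN=1+5+0+1+3=10 → 20/50 = 0.40000
  stand: TP=63, FP=8+7+0+2+3=20, FN=3+1+1+0+4=9 → 126/155 = 0.81290
  bike: TP=63, FP=5+4+1+0+5=15, FN=2+0+0+2+2=6 → 126/147 = 0.85714
  drive: TP=21, FP=3+9+3+4+2=21, FN=7+2+7+3+5=24 → 42/87 = 0.48276
Macro-F1 score = mean = (0.61290 + 0.44706 + 0.40000 + 0.81290 + 0.85714 + 0.48276) / 6 = 0.6021

0.6021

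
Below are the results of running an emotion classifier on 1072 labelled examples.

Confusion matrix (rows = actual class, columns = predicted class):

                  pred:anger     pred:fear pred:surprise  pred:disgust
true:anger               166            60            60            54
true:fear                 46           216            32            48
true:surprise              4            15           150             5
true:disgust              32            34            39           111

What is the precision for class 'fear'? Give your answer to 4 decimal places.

0.6646

Take TP from the diagonal, FP from the rest of the 'fear' prediction marginal, FN from the rest of the 'fear' actual marginal.
precision = TP/(TP+FP).
fear: TP=216, FP=60+15+34=109 → 216/325 = 0.66462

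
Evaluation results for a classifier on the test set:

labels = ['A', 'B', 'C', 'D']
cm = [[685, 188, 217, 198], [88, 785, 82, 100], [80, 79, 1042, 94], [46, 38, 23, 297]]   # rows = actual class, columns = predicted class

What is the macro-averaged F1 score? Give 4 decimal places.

0.6714

Per-class F1 score (2·TP/(2·TP+FP+FN)):
  A: TP=685, FP=88+80+46=214, FN=188+217+198=603 → 1370/2187 = 0.62643
  B: TP=785, FP=188+79+38=305, FN=88+82+100=270 → 1570/2145 = 0.73193
  C: TP=1042, FP=217+82+23=322, FN=80+79+94=253 → 2084/2659 = 0.78375
  D: TP=297, FP=198+100+94=392, FN=46+38+23=107 → 594/1093 = 0.54346
Macro-F1 score = mean = (0.62643 + 0.73193 + 0.78375 + 0.54346) / 4 = 0.6714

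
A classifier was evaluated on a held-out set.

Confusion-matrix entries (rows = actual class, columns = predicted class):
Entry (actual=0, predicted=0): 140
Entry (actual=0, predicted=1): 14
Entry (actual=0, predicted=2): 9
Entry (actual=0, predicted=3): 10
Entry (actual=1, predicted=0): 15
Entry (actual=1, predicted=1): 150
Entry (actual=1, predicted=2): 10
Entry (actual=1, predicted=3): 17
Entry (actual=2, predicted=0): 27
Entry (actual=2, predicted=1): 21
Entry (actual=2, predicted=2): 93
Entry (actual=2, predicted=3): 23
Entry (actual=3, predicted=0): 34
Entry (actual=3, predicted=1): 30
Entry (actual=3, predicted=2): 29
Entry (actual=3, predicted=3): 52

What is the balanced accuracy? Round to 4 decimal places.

Balanced accuracy = mean of per-class recall.
  0: recall = 140/173 = 0.80925
  1: recall = 150/192 = 0.78125
  2: recall = 93/164 = 0.56707
  3: recall = 52/145 = 0.35862
Mean = (0.80925 + 0.78125 + 0.56707 + 0.35862) / 4 = 0.6290

0.6290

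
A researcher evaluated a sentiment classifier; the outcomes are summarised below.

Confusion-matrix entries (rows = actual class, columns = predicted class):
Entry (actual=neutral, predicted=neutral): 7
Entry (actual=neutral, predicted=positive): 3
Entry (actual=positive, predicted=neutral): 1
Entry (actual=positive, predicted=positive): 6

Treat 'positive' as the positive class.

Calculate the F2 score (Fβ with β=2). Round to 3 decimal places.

0.811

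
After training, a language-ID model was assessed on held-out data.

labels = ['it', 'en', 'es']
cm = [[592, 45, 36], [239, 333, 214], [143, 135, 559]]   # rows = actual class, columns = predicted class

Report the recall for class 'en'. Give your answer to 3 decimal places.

0.424

One-vs-rest for 'en': TP = diagonal; FP = other classes predicted 'en'; FN = 'en' predicted as other.
recall = TP/(TP+FN).
en: TP=333, FN=239+214=453 → 333/786 = 0.4237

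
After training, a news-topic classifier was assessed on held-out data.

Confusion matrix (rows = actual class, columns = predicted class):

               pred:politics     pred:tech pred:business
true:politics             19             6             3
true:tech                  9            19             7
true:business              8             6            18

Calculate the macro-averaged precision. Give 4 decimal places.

Per-class precision (TP/(TP+FP)):
  politics: TP=19, FP=9+8=17 → 19/36 = 0.52778
  tech: TP=19, FP=6+6=12 → 19/31 = 0.61290
  business: TP=18, FP=3+7=10 → 18/28 = 0.64286
Macro-precision = mean = (0.52778 + 0.61290 + 0.64286) / 3 = 0.5945

0.5945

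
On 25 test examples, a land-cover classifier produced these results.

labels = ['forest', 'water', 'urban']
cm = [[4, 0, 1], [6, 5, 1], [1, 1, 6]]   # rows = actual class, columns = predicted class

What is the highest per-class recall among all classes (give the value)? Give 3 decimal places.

Per-class recall (TP/(TP+FN)):
  forest: TP=4, FN=0+1=1 → 4/5 = 0.8000
  water: TP=5, FN=6+1=7 → 5/12 = 0.4167
  urban: TP=6, FN=1+1=2 → 6/8 = 0.7500
Highest is class 'forest' with recall = 0.800.

0.800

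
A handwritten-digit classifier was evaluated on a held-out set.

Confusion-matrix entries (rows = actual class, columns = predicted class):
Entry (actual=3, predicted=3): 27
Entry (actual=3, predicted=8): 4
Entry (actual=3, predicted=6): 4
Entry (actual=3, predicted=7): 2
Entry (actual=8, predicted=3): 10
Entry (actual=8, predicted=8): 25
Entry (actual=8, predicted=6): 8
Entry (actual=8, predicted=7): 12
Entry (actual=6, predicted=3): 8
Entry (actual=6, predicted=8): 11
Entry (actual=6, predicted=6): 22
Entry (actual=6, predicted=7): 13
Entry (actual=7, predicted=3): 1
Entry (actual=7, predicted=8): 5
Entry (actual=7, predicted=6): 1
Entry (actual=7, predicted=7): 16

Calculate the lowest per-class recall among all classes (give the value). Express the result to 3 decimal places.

0.407

Per-class recall (TP/(TP+FN)):
  3: TP=27, FN=4+4+2=10 → 27/37 = 0.7297
  8: TP=25, FN=10+8+12=30 → 25/55 = 0.4545
  6: TP=22, FN=8+11+13=32 → 22/54 = 0.4074
  7: TP=16, FN=1+5+1=7 → 16/23 = 0.6957
Lowest is class '6' with recall = 0.407.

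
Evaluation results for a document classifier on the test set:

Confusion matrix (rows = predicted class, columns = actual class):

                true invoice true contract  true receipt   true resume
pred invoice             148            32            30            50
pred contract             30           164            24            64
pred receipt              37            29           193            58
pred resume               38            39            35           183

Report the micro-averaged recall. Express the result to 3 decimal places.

0.596

Micro-averaging pools counts across classes: ΣTP=688, ΣFP=466, ΣFN=466.
Micro-recall = TP/(TP+FN) on pooled counts = 0.596 (equals overall accuracy in single-label multiclass).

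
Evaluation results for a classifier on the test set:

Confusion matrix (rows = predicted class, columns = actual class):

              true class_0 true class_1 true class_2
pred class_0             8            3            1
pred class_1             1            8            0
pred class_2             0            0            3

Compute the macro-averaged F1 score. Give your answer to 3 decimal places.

Per-class F1 score (2·TP/(2·TP+FP+FN)):
  class_0: TP=8, FP=3+1=4, FN=1+0=1 → 16/21 = 0.7619
  class_1: TP=8, FP=1+0=1, FN=3+0=3 → 16/20 = 0.8000
  class_2: TP=3, FP=0+0=0, FN=1+0=1 → 6/7 = 0.8571
Macro-F1 score = mean = (0.7619 + 0.8000 + 0.8571) / 3 = 0.806

0.806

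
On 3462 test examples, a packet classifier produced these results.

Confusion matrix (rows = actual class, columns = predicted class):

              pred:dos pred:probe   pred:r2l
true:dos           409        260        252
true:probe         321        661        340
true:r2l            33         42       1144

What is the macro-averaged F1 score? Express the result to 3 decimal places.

0.613

Per-class F1 score (2·TP/(2·TP+FP+FN)):
  dos: TP=409, FP=321+33=354, FN=260+252=512 → 818/1684 = 0.4857
  probe: TP=661, FP=260+42=302, FN=321+340=661 → 1322/2285 = 0.5786
  r2l: TP=1144, FP=252+340=592, FN=33+42=75 → 2288/2955 = 0.7743
Macro-F1 score = mean = (0.4857 + 0.5786 + 0.7743) / 3 = 0.613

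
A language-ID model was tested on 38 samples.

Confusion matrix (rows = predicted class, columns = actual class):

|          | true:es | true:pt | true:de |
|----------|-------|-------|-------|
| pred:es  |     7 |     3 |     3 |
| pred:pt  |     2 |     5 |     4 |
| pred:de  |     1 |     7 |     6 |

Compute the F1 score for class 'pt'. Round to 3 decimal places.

0.385

Treat 'pt' as positive and all other classes as negative.
F1 score = 2·TP/(2·TP+FP+FN).
pt: TP=5, FP=2+4=6, FN=3+7=10 → 10/26 = 0.3846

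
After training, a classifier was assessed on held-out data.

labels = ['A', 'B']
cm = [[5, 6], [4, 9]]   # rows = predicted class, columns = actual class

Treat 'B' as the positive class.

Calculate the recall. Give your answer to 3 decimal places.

0.600

Recall = TP/(TP+FN) = 9/(9+6) = 9/15 = 0.600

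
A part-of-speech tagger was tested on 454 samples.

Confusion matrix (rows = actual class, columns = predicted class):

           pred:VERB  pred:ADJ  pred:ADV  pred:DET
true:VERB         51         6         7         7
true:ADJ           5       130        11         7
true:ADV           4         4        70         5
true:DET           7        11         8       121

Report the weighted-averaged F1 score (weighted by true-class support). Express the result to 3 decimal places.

Per-class F1 score (2·TP/(2·TP+FP+FN)):
  VERB: TP=51, FP=5+4+7=16, FN=6+7+7=20 → 102/138 = 0.7391
  ADJ: TP=130, FP=6+4+11=21, FN=5+11+7=23 → 260/304 = 0.8553
  ADV: TP=70, FP=7+11+8=26, FN=4+4+5=13 → 140/179 = 0.7821
  DET: TP=121, FP=7+7+5=19, FN=7+11+8=26 → 242/287 = 0.8432
Weighted-F1 score = Σ (supportᵢ/N)·F1 scoreᵢ with N=454: (71/454)·0.7391 + (153/454)·0.8553 + (83/454)·0.7821 + (147/454)·0.8432 = 0.820

0.820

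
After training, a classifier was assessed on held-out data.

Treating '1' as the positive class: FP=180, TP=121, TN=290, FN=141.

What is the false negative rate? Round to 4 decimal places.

FNR = FN/(FN+TP) = 141/(141+121) = 0.5382

0.5382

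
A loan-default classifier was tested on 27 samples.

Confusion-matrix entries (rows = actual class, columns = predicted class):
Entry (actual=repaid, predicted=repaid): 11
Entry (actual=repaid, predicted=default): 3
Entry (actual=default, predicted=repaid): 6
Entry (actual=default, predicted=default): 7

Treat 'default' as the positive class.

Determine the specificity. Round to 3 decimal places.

0.786

Specificity = TN/(TN+FP) = 11/(11+3) = 0.786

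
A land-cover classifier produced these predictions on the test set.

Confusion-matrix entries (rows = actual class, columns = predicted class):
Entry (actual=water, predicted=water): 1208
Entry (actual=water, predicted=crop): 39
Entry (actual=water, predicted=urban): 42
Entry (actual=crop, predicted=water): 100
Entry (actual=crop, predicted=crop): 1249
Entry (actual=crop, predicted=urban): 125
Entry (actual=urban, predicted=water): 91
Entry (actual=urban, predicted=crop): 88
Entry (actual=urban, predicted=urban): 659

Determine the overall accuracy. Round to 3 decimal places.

Accuracy = trace / total = (1208+1249+659=3116) / 3601 = 3116/3601 = 0.865

0.865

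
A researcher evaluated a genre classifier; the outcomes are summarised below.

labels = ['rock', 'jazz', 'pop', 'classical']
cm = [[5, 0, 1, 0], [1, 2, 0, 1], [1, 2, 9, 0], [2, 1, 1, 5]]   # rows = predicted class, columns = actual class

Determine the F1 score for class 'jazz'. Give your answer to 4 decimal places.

0.4444

One-vs-rest for 'jazz': TP = diagonal; FP = other classes predicted 'jazz'; FN = 'jazz' predicted as other.
F1 score = 2·TP/(2·TP+FP+FN).
jazz: TP=2, FP=1+0+1=2, FN=0+2+1=3 → 4/9 = 0.44444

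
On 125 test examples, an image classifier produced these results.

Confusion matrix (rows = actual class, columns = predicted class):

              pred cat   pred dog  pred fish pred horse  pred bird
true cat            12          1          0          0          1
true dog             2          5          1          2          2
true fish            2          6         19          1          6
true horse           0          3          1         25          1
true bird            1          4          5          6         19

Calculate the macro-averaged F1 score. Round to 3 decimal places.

0.621

Per-class F1 score (2·TP/(2·TP+FP+FN)):
  cat: TP=12, FP=2+2+0+1=5, FN=1+0+0+1=2 → 24/31 = 0.7742
  dog: TP=5, FP=1+6+3+4=14, FN=2+1+2+2=7 → 10/31 = 0.3226
  fish: TP=19, FP=0+1+1+5=7, FN=2+6+1+6=15 → 38/60 = 0.6333
  horse: TP=25, FP=0+2+1+6=9, FN=0+3+1+1=5 → 50/64 = 0.7813
  bird: TP=19, FP=1+2+6+1=10, FN=1+4+5+6=16 → 38/64 = 0.5938
Macro-F1 score = mean = (0.7742 + 0.3226 + 0.6333 + 0.7813 + 0.5938) / 5 = 0.621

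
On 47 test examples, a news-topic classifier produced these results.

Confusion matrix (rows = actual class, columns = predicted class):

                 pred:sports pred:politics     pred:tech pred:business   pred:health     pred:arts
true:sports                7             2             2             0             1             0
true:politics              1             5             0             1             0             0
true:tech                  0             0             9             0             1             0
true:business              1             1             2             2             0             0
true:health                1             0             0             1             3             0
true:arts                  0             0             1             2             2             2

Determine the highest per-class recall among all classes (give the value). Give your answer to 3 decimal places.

0.900

Per-class recall (TP/(TP+FN)):
  sports: TP=7, FN=2+2+0+1+0=5 → 7/12 = 0.5833
  politics: TP=5, FN=1+0+1+0+0=2 → 5/7 = 0.7143
  tech: TP=9, FN=0+0+0+1+0=1 → 9/10 = 0.9000
  business: TP=2, FN=1+1+2+0+0=4 → 2/6 = 0.3333
  health: TP=3, FN=1+0+0+1+0=2 → 3/5 = 0.6000
  arts: TP=2, FN=0+0+1+2+2=5 → 2/7 = 0.2857
Highest is class 'tech' with recall = 0.900.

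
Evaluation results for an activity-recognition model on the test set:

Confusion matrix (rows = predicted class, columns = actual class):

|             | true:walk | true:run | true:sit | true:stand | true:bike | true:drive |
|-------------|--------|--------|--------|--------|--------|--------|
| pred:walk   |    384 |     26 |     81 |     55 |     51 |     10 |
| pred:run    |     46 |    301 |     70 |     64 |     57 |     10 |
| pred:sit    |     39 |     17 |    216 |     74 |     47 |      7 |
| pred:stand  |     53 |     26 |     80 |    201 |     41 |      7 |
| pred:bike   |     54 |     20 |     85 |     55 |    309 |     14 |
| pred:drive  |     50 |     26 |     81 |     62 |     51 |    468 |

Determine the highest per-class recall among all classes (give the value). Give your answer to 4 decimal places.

0.9070

Per-class recall (TP/(TP+FN)):
  walk: TP=384, FN=46+39+53+54+50=242 → 384/626 = 0.61342
  run: TP=301, FN=26+17+26+20+26=115 → 301/416 = 0.72356
  sit: TP=216, FN=81+70+80+85+81=397 → 216/613 = 0.35237
  stand: TP=201, FN=55+64+74+55+62=310 → 201/511 = 0.39335
  bike: TP=309, FN=51+57+47+41+51=247 → 309/556 = 0.55576
  drive: TP=468, FN=10+10+7+7+14=48 → 468/516 = 0.90698
Highest is class 'drive' with recall = 0.9070.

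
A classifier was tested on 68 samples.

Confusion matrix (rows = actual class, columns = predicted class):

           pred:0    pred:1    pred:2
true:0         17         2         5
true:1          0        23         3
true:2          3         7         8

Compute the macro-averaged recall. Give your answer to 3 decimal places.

0.679

Per-class recall (TP/(TP+FN)):
  0: TP=17, FN=2+5=7 → 17/24 = 0.7083
  1: TP=23, FN=0+3=3 → 23/26 = 0.8846
  2: TP=8, FN=3+7=10 → 8/18 = 0.4444
Macro-recall = mean = (0.7083 + 0.8846 + 0.4444) / 3 = 0.679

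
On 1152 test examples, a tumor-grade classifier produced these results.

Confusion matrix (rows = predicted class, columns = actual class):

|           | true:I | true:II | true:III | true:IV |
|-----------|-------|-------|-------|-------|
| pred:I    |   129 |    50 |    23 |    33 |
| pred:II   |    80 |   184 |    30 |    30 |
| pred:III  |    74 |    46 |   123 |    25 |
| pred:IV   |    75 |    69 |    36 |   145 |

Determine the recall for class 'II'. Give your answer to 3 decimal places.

Treat 'II' as positive and all other classes as negative.
recall = TP/(TP+FN).
II: TP=184, FN=50+46+69=165 → 184/349 = 0.5272

0.527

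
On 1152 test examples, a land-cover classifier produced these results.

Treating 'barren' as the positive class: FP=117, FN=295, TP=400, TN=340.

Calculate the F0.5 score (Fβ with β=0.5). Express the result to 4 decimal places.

0.7239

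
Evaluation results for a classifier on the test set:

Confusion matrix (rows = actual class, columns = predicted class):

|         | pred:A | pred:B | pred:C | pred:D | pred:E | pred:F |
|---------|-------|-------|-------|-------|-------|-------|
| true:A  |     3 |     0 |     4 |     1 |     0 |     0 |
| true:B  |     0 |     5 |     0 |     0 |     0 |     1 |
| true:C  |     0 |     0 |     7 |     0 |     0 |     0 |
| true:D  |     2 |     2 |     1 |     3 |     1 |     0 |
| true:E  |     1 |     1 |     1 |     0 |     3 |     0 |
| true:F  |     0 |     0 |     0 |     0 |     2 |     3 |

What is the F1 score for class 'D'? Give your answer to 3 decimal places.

Take TP from the diagonal, FP from the rest of the 'D' prediction marginal, FN from the rest of the 'D' actual marginal.
F1 score = 2·TP/(2·TP+FP+FN).
D: TP=3, FP=1+0+0+0+0=1, FN=2+2+1+1+0=6 → 6/13 = 0.4615

0.462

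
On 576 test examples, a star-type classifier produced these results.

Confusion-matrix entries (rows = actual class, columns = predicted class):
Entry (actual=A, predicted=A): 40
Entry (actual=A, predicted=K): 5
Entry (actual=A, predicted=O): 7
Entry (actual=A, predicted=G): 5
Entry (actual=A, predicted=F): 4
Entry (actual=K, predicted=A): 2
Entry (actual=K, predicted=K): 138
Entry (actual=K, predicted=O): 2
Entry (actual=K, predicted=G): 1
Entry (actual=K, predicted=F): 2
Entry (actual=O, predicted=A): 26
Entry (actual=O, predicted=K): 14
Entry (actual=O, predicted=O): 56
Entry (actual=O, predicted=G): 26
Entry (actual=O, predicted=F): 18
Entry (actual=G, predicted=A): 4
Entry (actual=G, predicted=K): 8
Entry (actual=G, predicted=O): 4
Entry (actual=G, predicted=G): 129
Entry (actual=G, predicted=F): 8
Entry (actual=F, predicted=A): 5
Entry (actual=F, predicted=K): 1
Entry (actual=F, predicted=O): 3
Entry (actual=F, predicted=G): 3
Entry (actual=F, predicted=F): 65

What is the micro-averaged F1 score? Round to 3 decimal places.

Micro-averaging pools counts across classes: ΣTP=428, ΣFP=148, ΣFN=148.
Micro-F1 score = 2·TP/(2·TP+FP+FN) on pooled counts = 0.743 (equals overall accuracy in single-label multiclass).

0.743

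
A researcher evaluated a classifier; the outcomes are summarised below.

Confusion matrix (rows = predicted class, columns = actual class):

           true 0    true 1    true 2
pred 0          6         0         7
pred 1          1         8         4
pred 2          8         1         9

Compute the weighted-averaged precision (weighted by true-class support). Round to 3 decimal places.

0.510

Per-class precision (TP/(TP+FP)):
  0: TP=6, FP=0+7=7 → 6/13 = 0.4615
  1: TP=8, FP=1+4=5 → 8/13 = 0.6154
  2: TP=9, FP=8+1=9 → 9/18 = 0.5000
Weighted-precision = Σ (supportᵢ/N)·precisionᵢ with N=44: (15/44)·0.4615 + (9/44)·0.6154 + (20/44)·0.5000 = 0.510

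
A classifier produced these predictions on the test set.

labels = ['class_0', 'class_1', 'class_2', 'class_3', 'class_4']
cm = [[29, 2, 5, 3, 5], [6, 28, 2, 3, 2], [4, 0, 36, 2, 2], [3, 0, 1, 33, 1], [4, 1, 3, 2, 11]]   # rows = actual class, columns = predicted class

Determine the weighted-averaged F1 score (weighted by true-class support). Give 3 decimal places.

0.729

Per-class F1 score (2·TP/(2·TP+FP+FN)):
  class_0: TP=29, FP=6+4+3+4=17, FN=2+5+3+5=15 → 58/90 = 0.6444
  class_1: TP=28, FP=2+0+0+1=3, FN=6+2+3+2=13 → 56/72 = 0.7778
  class_2: TP=36, FP=5+2+1+3=11, FN=4+0+2+2=8 → 72/91 = 0.7912
  class_3: TP=33, FP=3+3+2+2=10, FN=3+0+1+1=5 → 66/81 = 0.8148
  class_4: TP=11, FP=5+2+2+1=10, FN=4+1+3+2=10 → 22/42 = 0.5238
Weighted-F1 score = Σ (supportᵢ/N)·F1 scoreᵢ with N=188: (44/188)·0.6444 + (41/188)·0.7778 + (44/188)·0.7912 + (38/188)·0.8148 + (21/188)·0.5238 = 0.729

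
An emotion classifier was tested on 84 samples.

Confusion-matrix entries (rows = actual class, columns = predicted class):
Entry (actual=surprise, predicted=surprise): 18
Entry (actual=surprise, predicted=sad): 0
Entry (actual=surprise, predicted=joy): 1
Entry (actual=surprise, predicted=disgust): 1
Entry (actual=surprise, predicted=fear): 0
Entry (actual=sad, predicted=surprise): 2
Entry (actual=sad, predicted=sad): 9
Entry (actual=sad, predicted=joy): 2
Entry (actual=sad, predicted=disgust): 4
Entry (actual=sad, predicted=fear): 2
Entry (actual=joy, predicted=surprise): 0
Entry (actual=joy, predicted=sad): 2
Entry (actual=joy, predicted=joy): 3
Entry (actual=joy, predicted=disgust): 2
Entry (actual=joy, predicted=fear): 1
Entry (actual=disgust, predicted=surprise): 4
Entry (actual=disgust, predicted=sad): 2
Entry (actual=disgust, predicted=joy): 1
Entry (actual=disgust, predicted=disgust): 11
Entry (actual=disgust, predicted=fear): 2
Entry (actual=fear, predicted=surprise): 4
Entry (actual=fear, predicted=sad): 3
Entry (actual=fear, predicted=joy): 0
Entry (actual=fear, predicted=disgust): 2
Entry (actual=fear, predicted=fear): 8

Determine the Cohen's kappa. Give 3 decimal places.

0.467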